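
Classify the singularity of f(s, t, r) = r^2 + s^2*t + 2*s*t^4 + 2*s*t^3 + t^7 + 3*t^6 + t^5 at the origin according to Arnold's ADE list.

The Hessian of f at 0 has rank 1. Corank 2; j^3 = s^2*t has shape L^2 M (L != M), so D-series; mu = 7 gives D_7.

D_7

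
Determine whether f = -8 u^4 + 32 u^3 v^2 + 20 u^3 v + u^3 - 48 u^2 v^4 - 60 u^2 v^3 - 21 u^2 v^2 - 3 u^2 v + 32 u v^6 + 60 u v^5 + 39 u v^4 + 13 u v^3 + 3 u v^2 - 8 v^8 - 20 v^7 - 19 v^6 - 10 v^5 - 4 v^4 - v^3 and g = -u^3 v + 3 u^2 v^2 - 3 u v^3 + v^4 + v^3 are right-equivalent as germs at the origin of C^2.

Yes.

The Hessian of f at 0 has rank 0. Corank 2; j^3 = (u - v)^3 is a perfect cube, so E-series; the 4-jet and mu = 7 give E_7. The Hessian of g at 0 has rank 0. Corank 2; j^3 = v^3 is a perfect cube, so E-series; the 4-jet and mu = 7 give E_7. Both have type E_7, hence right-equivalent.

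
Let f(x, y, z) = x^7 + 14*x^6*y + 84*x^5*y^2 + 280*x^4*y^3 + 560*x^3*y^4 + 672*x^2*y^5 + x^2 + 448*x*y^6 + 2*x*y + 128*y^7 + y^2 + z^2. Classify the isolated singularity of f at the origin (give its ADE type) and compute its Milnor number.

Type A_6, Milnor number mu = 6.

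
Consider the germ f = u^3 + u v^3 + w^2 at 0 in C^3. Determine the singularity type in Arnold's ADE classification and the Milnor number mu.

Type E_{7}, Milnor number mu = 7.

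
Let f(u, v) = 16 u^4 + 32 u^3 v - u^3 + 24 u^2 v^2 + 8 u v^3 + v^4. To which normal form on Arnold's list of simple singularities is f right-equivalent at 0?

The Hessian of f at 0 has rank 0. Corank 2; j^3 = -u^3 is a perfect cube, so E-series; the 4-jet and mu = 6 give E_6.

E_{6}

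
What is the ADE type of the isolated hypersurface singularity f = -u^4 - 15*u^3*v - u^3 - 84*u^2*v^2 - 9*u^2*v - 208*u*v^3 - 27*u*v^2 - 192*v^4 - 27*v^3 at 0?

The Hessian of f at 0 has rank 0. Corank 2; j^3 = -(u + 3*v)^3 is a perfect cube, so E-series; the 4-jet and mu = 7 give E_7.

E_7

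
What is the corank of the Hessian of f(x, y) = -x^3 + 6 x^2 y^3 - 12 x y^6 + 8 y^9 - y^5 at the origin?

Hessian at 0 has rank 0.

2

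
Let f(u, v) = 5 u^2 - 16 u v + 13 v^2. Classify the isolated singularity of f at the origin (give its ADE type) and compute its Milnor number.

The Hessian of f at 0 has rank 2. Corank 0: nondegenerate Morse point, so A_1.

Type A_1, Milnor number mu = 1.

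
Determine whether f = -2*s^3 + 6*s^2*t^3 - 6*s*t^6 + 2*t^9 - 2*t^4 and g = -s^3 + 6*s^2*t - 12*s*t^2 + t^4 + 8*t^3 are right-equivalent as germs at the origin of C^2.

The Hessian of f at 0 has rank 0. Corank 2; j^3 = -2*s^3 is a perfect cube, so E-series; the 4-jet and mu = 6 give E_6. The Hessian of g at 0 has rank 0. Corank 2; j^3 = -(s - 2*t)^3 is a perfect cube, so E-series; the 4-jet and mu = 6 give E_6. Both have type E_6, hence right-equivalent.

Yes.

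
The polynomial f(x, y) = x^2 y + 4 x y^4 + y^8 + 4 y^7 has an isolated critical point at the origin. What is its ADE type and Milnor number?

The Hessian of f at 0 has rank 0. Corank 2; j^3 = x^2*y has shape L^2 M (L != M), so D-series; mu = 9 gives D_9.

Type D_{9}, Milnor number mu = 9.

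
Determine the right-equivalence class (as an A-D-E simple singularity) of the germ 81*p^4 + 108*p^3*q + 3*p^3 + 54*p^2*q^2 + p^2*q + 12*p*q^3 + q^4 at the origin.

The Hessian of f at 0 has rank 0. Corank 2; j^3 = p^2*(3*p + q) has shape L^2 M (L != M), so D-series; mu = 5 gives D_5.

D5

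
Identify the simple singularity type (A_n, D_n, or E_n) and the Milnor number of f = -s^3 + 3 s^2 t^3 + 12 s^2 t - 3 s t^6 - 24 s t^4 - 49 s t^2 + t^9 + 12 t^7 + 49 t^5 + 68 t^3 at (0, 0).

Type D4, Milnor number mu = 4.

The Hessian of f at 0 has rank 0. Corank 2; j^3 = -(s - 4*t)*(s^2 - 8*s*t + 17*t^2) splits into three distinct lines over C (the quadratic factor has nonzero discriminant), so D_4.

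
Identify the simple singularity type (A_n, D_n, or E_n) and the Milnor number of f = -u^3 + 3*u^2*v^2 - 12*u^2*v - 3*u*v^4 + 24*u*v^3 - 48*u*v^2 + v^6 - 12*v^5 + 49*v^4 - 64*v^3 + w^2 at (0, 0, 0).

Type E_6, Milnor number mu = 6.

The Hessian of f at 0 is [[0, 0, 0], [0, 0, 0], [0, 0, 2]] with rank 1, so corank 2. A Groebner basis of the Jacobian ideal J(f) in C{u,v,w} is {u^3 - 24*u^2 - 192*u*v - 384*v^2, u^2*v + 4*u^2 + 32*u*v + 64*v^2, -u^2/2 + u*v^2 - 4*u*v - 8*v^2, v^3, w}; counting standard monomials gives mu = 6. Corank 2; j^3 = -(u + 4*v)^3 is a perfect cube, so E-series; the 4-jet and mu = 6 give E_6.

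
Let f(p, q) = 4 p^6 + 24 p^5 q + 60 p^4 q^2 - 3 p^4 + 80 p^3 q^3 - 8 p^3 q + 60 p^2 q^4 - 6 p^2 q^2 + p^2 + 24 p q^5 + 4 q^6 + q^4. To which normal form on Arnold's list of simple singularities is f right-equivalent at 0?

The Hessian of f at 0 has rank 1. Corank 1: A-series; mu = 3 gives A_3.

A_3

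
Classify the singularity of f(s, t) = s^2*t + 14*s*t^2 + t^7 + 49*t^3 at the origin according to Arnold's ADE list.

D_{8}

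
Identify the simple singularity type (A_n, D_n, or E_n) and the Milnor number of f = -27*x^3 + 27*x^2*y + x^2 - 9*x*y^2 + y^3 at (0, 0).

The Hessian of f at 0 has rank 1. Corank 1: A-series; mu = 2 gives A_2.

Type A_2, Milnor number mu = 2.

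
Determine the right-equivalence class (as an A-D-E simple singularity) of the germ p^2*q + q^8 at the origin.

The Hessian of f at 0 is [[0, 0], [0, 0]] with rank 0, so corank 2. A Groebner basis of the Jacobian ideal J(f) in C{p,q} is {p^2/8 + q^7, p^3, p*q}; counting standard monomials gives mu = 9. Corank 2; j^3 = p^2*q has shape L^2 M (L != M), so D-series; mu = 9 gives D_9.

D9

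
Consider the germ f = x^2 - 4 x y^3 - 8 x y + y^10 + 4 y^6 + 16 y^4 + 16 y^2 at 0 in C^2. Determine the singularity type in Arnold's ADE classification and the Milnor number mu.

The Hessian of f at 0 has rank 1. Corank 1: A-series; mu = 9 gives A_9.

Type A_{9}, Milnor number mu = 9.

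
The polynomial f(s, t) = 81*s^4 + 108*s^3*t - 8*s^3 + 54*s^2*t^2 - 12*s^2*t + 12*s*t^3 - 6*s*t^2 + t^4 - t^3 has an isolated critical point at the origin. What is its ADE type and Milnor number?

Type E_6, Milnor number mu = 6.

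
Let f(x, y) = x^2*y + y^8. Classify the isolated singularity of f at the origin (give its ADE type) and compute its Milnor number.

The Hessian of f at 0 is [[0, 0], [0, 0]] with rank 0, so corank 2. A Groebner basis of the Jacobian ideal J(f) in C{x,y} is {x^2/8 + y^7, x^3, x*y}; counting standard monomials gives mu = 9. Corank 2; j^3 = x^2*y has shape L^2 M (L != M), so D-series; mu = 9 gives D_9.

Type D_{9}, Milnor number mu = 9.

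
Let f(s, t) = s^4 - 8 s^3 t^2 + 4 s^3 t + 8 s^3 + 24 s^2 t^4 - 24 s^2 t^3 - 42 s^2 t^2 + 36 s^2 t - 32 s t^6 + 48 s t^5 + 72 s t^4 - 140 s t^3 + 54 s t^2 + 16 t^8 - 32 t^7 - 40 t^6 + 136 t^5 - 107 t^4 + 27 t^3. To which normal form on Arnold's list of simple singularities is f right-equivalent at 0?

E6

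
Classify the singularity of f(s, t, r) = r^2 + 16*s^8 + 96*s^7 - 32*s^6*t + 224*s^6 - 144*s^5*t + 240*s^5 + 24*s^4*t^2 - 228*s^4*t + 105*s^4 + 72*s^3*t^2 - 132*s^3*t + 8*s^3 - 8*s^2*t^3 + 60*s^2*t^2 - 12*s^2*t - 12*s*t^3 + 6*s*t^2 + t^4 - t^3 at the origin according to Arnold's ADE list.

E6

The Hessian of f at 0 is [[0, 0, 0], [0, 0, 0], [0, 0, 2]] with rank 1, so corank 2. A Groebner basis of the Jacobian ideal J(f) in C{s,t,r} is {s^3 - 3*s^2 + 3*s*t - 3*t^2/4, s^2*t - 7*s^2 + 7*s*t - 7*t^2/4, -16*s^2 + s*t^2 + 16*s*t - 4*t^2, -36*s^2 + 36*s*t + t^3 - 9*t^2, r}; counting standard monomials gives mu = 6. Corank 2; j^3 = (2*s - t)^3 is a perfect cube, so E-series; the 4-jet and mu = 6 give E_6.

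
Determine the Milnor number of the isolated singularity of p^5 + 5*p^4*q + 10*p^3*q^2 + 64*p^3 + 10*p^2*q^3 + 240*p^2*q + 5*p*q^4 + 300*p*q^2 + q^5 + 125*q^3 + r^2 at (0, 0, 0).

The Hessian of f at 0 has rank 1. Corank 2; j^3 = (4*p + 5*q)^3 is a perfect cube, so E-series; the 5-jet and mu = 8 give E_8.

8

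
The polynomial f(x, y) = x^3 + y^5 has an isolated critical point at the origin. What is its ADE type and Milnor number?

Type E_{8}, Milnor number mu = 8.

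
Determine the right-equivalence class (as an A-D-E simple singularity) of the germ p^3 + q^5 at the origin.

E8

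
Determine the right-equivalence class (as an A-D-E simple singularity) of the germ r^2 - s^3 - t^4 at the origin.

The Hessian of f at 0 has rank 1. Corank 2; j^3 = -s^3 is a perfect cube, so E-series; the 4-jet and mu = 6 give E_6.

E6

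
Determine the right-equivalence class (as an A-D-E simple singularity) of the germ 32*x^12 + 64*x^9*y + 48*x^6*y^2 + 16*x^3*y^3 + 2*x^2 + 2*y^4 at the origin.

A3

The Hessian of f at 0 has rank 1. Corank 1: A-series; mu = 3 gives A_3.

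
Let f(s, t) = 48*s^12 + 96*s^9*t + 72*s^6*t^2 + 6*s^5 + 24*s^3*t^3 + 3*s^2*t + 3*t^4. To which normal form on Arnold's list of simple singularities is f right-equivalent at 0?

D_5

The Hessian of f at 0 has rank 0. Corank 2; j^3 = 3*s^2*t has shape L^2 M (L != M), so D-series; mu = 5 gives D_5.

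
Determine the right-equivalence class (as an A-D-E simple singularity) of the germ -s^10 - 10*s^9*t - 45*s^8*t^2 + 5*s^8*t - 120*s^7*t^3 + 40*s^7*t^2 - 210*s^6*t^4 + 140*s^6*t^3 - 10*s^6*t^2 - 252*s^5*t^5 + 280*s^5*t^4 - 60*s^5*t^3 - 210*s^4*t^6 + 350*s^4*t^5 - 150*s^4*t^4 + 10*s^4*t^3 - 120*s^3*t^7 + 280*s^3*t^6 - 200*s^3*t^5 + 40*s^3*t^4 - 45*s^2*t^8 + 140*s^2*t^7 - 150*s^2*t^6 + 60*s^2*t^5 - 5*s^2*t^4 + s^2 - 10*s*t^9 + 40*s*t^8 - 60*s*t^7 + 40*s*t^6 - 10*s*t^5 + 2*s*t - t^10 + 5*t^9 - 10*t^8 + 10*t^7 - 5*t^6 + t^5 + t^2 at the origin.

The Hessian of f at 0 has rank 1. Corank 1: A-series; mu = 4 gives A_4.

A_{4}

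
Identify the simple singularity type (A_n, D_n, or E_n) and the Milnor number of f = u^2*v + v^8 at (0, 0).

Type D_9, Milnor number mu = 9.

The Hessian of f at 0 is [[0, 0], [0, 0]] with rank 0, so corank 2. A Groebner basis of the Jacobian ideal J(f) in C{u,v} is {u^2/8 + v^7, u^3, u*v}; counting standard monomials gives mu = 9. Corank 2; j^3 = u^2*v has shape L^2 M (L != M), so D-series; mu = 9 gives D_9.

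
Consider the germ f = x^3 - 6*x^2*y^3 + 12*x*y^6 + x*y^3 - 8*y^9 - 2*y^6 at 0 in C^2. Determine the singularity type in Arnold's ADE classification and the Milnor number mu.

The Hessian of f at 0 has rank 0. Corank 2; j^3 = x^3 is a perfect cube, so E-series; the 4-jet and mu = 7 give E_7.

Type E_{7}, Milnor number mu = 7.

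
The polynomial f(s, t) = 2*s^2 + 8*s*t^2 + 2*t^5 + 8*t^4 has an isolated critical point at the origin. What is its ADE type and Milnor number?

Type A_4, Milnor number mu = 4.

The Hessian of f at 0 is [[4, 0], [0, 0]] with rank 1, so corank 1. A Groebner basis of the Jacobian ideal J(f) in C{s,t} is {s^2, s/2 + t^2}; counting standard monomials gives mu = 4. Corank 1: A-series; mu = 4 gives A_4.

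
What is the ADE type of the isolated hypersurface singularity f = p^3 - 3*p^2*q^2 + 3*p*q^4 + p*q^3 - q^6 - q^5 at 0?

E_7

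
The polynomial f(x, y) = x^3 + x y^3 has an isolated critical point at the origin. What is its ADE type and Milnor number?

Type E7, Milnor number mu = 7.

The Hessian of f at 0 is [[0, 0], [0, 0]] with rank 0, so corank 2. A Groebner basis of the Jacobian ideal J(f) in C{x,y} is {x^3, x*y^2, 3*x^2 + y^3}; counting standard monomials gives mu = 7. Corank 2; j^3 = x^3 is a perfect cube, so E-series; the 4-jet and mu = 7 give E_7.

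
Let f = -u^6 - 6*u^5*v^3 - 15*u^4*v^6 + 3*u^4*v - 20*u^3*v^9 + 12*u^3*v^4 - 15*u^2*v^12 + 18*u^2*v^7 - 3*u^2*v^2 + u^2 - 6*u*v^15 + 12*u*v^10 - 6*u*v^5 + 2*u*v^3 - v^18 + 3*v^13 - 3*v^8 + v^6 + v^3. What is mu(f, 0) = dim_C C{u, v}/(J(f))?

2

The Hessian of f at 0 has rank 1. Corank 1: A-series; mu = 2 gives A_2.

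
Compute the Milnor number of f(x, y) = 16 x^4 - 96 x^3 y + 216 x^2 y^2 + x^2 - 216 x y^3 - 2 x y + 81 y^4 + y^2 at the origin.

The Hessian of f at 0 has rank 1. Corank 1: A-series; mu = 3 gives A_3.

3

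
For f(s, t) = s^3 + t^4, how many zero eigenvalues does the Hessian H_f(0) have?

2

Hessian at 0 has rank 0.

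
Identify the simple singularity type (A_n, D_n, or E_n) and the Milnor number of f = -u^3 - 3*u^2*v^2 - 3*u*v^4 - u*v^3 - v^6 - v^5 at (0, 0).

The Hessian of f at 0 is [[0, 0], [0, 0]] with rank 0, so corank 2. A Groebner basis of the Jacobian ideal J(f) in C{u,v} is {-u^2 + v^4 - v^3/3, u^3, u^2*v + u^2/3 + v^3/9, u^2 + u*v^2 + v^3/3}; counting standard monomials gives mu = 7. Corank 2; j^3 = -u^3 is a perfect cube, so E-series; the 4-jet and mu = 7 give E_7.

Type E_{7}, Milnor number mu = 7.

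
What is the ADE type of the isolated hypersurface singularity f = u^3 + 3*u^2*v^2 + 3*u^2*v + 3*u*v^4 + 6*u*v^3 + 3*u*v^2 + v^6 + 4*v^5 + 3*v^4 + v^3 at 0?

The Hessian of f at 0 is [[0, 0], [0, 0]] with rank 0, so corank 2. A Groebner basis of the Jacobian ideal J(f) in C{u,v} is {v^4, u^3 + 3*u^2*v - 3*u^2/2 - 3*u*v - 2*v^3 - 3*v^2/2, u^2/2 + u*v^2 + u*v + v^3 + v^2/2}; counting standard monomials gives mu = 8. Corank 2; j^3 = (u + v)^3 is a perfect cube, so E-series; the 5-jet and mu = 8 give E_8.

E8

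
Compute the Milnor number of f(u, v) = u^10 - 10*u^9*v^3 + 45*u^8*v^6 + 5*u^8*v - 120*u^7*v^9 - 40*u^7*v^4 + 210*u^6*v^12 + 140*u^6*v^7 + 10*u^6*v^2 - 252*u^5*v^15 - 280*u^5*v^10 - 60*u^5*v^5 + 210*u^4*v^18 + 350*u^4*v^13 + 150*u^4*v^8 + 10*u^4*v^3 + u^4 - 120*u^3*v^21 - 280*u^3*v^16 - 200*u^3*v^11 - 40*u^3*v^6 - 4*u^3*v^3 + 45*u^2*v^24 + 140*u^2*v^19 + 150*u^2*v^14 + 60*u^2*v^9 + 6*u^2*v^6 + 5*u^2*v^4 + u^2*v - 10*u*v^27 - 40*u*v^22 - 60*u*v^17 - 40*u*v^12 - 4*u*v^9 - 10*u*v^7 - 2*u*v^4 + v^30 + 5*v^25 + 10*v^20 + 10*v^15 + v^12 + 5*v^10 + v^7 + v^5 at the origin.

6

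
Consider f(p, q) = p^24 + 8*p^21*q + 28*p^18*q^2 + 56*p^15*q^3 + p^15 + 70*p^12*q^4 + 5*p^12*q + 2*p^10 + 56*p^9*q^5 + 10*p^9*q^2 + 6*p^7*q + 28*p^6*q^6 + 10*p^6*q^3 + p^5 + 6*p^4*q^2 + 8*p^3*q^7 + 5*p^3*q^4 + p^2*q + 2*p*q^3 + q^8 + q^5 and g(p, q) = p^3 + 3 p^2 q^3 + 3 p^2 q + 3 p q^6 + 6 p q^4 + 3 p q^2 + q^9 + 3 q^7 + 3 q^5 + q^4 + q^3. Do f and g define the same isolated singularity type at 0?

No.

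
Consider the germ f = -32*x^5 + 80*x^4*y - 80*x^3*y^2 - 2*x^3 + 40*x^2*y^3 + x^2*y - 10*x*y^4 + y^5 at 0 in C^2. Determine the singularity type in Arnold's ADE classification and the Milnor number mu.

Type D_6, Milnor number mu = 6.

The Hessian of f at 0 is [[0, 0], [0, 0]] with rank 0, so corank 2. A Groebner basis of the Jacobian ideal J(f) in C{x,y} is {x*y/10 + y^4, x*y^2, x^2 - x*y/2}; counting standard monomials gives mu = 6. Corank 2; j^3 = -x^2*(2*x - y) has shape L^2 M (L != M), so D-series; mu = 6 gives D_6.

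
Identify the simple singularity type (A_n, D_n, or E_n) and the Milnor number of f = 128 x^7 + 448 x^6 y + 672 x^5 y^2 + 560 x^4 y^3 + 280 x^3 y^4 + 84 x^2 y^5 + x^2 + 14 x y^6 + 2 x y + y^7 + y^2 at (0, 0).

Type A6, Milnor number mu = 6.

The Hessian of f at 0 has rank 1. Corank 1: A-series; mu = 6 gives A_6.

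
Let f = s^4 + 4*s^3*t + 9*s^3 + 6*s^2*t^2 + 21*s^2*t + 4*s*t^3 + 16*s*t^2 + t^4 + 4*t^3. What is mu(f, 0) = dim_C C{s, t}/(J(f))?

5

The Hessian of f at 0 has rank 0. Corank 2; j^3 = (s + t)*(3*s + 2*t)^2 has shape L^2 M (L != M), so D-series; mu = 5 gives D_5.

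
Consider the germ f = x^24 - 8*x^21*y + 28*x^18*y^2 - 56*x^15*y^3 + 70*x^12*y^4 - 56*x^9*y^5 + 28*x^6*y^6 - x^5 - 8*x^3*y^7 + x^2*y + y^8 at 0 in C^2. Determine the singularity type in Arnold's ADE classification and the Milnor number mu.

Type D_{9}, Milnor number mu = 9.

The Hessian of f at 0 is [[0, 0], [0, 0]] with rank 0, so corank 2. A Groebner basis of the Jacobian ideal J(f) in C{x,y} is {x^2/8 + y^7, x^3, x*y}; counting standard monomials gives mu = 9. Corank 2; j^3 = x^2*y has shape L^2 M (L != M), so D-series; mu = 9 gives D_9.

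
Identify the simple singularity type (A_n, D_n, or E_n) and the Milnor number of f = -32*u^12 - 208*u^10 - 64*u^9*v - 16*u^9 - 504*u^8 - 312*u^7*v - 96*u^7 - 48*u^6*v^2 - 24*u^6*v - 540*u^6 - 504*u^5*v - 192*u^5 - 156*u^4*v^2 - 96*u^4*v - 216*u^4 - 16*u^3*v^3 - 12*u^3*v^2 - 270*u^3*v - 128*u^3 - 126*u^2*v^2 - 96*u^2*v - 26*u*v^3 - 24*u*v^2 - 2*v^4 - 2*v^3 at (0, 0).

The Hessian of f at 0 is [[0, 0], [0, 0]] with rank 0, so corank 2. A Groebner basis of the Jacobian ideal J(f) in C{u,v} is {65536*u^2/3 + 32768*u*v/3 + v^4 + 64*v^3/9 + 4096*v^2/3, u^3 + 112*u^2/3 + 56*u*v/3 + v^3/36 + 7*v^2/3, u^2*v - 832*u^2/9 - 416*u*v/9 - 5*v^3/54 - 52*v^2/9, 512*u^2/3 + u*v^2 + 256*u*v/3 + 11*v^3/36 + 32*v^2/3}; counting standard monomials gives mu = 7. Corank 2; j^3 = -2*(4*u + v)^3 is a perfect cube, so E-series; the 4-jet and mu = 7 give E_7.

Type E_7, Milnor number mu = 7.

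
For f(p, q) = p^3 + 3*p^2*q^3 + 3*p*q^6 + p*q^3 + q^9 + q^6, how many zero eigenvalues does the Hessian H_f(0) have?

2

Hessian at 0 has rank 0.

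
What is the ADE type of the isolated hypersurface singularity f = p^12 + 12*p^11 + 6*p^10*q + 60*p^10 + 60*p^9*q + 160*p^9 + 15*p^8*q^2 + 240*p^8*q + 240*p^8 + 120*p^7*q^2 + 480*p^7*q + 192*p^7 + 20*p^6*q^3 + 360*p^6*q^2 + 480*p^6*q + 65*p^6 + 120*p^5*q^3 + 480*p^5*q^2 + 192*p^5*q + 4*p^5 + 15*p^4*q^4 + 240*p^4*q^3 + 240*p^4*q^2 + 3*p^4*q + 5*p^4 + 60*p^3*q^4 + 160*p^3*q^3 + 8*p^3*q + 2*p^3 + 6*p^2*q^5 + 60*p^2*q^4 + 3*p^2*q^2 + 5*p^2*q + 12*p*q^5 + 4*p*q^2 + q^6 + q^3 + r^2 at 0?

D_{7}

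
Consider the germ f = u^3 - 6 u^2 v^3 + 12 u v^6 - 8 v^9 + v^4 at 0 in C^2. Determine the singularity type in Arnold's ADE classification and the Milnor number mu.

Type E_6, Milnor number mu = 6.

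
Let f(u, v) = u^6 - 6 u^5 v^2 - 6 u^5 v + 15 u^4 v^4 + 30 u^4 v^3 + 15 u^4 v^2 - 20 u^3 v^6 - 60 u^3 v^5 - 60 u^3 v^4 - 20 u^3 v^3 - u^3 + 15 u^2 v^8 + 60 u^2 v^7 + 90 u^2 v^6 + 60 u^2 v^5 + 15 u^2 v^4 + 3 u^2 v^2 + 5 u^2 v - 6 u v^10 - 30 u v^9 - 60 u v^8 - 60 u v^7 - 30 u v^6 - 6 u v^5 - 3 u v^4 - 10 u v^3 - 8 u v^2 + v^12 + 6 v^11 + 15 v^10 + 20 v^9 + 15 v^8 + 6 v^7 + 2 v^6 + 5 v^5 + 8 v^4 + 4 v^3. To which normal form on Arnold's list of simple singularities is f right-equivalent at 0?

The Hessian of f at 0 has rank 0. Corank 2; j^3 = -(u - 2*v)^2*(u - v) has shape L^2 M (L != M), so D-series; mu = 7 gives D_7.

D_7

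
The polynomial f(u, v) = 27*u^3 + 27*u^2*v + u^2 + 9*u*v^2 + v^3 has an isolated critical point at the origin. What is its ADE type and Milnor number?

The Hessian of f at 0 has rank 1. Corank 1: A-series; mu = 2 gives A_2.

Type A_2, Milnor number mu = 2.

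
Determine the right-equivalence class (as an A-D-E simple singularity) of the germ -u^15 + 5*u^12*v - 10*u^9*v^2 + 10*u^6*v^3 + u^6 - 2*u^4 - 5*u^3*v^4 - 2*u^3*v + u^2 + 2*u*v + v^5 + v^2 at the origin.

The Hessian of f at 0 is [[2, 2], [2, 2]] with rank 1, so corank 1. A Groebner basis of the Jacobian ideal J(f) in C{u,v} is {u + v^3 + v, u^2 - v^2, u*v + v^2}; counting standard monomials gives mu = 4. Corank 1: A-series; mu = 4 gives A_4.

A_{4}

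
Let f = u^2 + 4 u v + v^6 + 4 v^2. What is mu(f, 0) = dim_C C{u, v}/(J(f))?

5

The Hessian of f at 0 has rank 1. Corank 1: A-series; mu = 5 gives A_5.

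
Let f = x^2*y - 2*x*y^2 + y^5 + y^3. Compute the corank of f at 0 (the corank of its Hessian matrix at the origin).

2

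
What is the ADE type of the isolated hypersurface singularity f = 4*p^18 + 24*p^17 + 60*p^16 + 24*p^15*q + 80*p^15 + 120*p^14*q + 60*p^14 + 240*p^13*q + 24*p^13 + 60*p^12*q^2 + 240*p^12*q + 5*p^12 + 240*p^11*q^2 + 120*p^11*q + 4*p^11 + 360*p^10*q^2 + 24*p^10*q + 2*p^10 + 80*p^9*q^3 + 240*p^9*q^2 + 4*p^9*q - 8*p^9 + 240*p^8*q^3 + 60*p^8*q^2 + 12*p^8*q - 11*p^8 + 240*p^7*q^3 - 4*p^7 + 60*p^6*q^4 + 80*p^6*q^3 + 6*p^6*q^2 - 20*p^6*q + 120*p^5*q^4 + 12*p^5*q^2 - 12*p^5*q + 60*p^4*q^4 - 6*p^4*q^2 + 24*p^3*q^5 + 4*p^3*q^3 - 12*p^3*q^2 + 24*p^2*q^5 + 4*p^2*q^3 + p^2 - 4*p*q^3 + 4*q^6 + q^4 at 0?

The Hessian of f at 0 has rank 1. Corank 1: A-series; mu = 3 gives A_3.

A_3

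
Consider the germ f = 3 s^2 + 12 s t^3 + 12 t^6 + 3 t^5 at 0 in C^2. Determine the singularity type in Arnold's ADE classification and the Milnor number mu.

Type A_4, Milnor number mu = 4.

The Hessian of f at 0 is [[6, 0], [0, 0]] with rank 1, so corank 1. A Groebner basis of the Jacobian ideal J(f) in C{s,t} is {s/2 + t^3, s^2, s*t}; counting standard monomials gives mu = 4. Corank 1: A-series; mu = 4 gives A_4.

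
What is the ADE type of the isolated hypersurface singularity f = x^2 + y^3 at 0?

The Hessian of f at 0 is [[2, 0], [0, 0]] with rank 1, so corank 1. A Groebner basis of the Jacobian ideal J(f) in C{x,y} is {y^2, x}; counting standard monomials gives mu = 2. Corank 1: A-series; mu = 2 gives A_2.

A_2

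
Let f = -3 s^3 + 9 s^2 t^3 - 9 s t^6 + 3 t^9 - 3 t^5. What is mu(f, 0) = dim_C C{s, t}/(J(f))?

The Hessian of f at 0 has rank 0. Corank 2; j^3 = -3*s^3 is a perfect cube, so E-series; the 5-jet and mu = 8 give E_8.

8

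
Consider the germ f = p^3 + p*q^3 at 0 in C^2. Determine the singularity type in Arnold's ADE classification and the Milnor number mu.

The Hessian of f at 0 is [[0, 0], [0, 0]] with rank 0, so corank 2. A Groebner basis of the Jacobian ideal J(f) in C{p,q} is {p^3, p*q^2, 3*p^2 + q^3}; counting standard monomials gives mu = 7. Corank 2; j^3 = p^3 is a perfect cube, so E-series; the 4-jet and mu = 7 give E_7.

Type E_{7}, Milnor number mu = 7.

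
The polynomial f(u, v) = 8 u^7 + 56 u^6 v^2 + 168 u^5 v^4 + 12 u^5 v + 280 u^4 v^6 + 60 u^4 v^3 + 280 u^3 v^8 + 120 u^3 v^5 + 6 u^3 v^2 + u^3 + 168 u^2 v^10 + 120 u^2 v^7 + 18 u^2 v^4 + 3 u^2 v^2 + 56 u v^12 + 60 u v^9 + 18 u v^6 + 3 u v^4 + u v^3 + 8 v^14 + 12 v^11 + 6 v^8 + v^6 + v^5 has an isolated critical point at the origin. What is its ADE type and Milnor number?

Type E_{7}, Milnor number mu = 7.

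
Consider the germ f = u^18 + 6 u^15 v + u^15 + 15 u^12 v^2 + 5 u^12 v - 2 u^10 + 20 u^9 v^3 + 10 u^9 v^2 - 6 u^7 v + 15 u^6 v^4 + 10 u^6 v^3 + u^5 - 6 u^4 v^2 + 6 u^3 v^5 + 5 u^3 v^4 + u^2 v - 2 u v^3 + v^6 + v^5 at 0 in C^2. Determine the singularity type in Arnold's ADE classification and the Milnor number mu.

Type D_{7}, Milnor number mu = 7.

The Hessian of f at 0 has rank 0. Corank 2; j^3 = u^2*v has shape L^2 M (L != M), so D-series; mu = 7 gives D_7.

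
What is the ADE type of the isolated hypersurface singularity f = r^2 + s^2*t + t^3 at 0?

The Hessian of f at 0 is [[0, 0, 0], [0, 0, 0], [0, 0, 2]] with rank 1, so corank 2. A Groebner basis of the Jacobian ideal J(f) in C{s,t,r} is {t^3, s^2 + 3*t^2, s*t, r}; counting standard monomials gives mu = 4. Corank 2; j^3 = t*(s^2 + t^2) splits into three distinct lines over C (the quadratic factor has nonzero discriminant), so D_4.

D_4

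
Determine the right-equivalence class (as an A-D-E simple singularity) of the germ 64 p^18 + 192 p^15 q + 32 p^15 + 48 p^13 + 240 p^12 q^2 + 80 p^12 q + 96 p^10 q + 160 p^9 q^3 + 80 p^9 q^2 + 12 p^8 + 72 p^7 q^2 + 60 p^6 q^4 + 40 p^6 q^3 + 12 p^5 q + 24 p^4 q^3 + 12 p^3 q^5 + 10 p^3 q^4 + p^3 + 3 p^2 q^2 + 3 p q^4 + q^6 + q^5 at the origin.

E_8

The Hessian of f at 0 is [[0, 0], [0, 0]] with rank 0, so corank 2. A Groebner basis of the Jacobian ideal J(f) in C{p,q} is {q^4, p^3, p^2/2 + p*q^2}; counting standard monomials gives mu = 8. Corank 2; j^3 = p^3 is a perfect cube, so E-series; the 5-jet and mu = 8 give E_8.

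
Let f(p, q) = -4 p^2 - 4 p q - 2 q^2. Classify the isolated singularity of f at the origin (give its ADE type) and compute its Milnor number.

Type A_{1}, Milnor number mu = 1.

The Hessian of f at 0 has rank 2. Corank 0: nondegenerate Morse point, so A_1.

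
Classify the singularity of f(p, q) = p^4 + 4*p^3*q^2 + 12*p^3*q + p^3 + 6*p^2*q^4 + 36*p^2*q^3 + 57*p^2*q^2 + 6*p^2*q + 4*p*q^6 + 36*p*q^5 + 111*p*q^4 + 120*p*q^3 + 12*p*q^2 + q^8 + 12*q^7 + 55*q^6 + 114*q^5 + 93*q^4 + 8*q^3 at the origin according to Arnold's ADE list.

The Hessian of f at 0 is [[0, 0], [0, 0]] with rank 0, so corank 2. A Groebner basis of the Jacobian ideal J(f) in C{p,q} is {p^3 + 18*p^2 + 72*p*q + 72*q^2, p^2*q - 8*p^2 - 32*p*q - 32*q^2, 7*p^2/2 + p*q^2 + 14*p*q + 14*q^2, -3*p^2/2 - 6*p*q + q^3 - 6*q^2}; counting standard monomials gives mu = 6. Corank 2; j^3 = (p + 2*q)^3 is a perfect cube, so E-series; the 4-jet and mu = 6 give E_6.

E_{6}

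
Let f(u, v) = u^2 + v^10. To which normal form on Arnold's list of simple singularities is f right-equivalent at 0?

A_9

The Hessian of f at 0 has rank 1. Corank 1: A-series; mu = 9 gives A_9.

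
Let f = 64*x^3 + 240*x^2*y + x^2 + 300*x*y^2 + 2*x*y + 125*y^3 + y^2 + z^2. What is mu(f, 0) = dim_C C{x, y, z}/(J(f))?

2

The Hessian of f at 0 has rank 2. Corank 1: A-series; mu = 2 gives A_2.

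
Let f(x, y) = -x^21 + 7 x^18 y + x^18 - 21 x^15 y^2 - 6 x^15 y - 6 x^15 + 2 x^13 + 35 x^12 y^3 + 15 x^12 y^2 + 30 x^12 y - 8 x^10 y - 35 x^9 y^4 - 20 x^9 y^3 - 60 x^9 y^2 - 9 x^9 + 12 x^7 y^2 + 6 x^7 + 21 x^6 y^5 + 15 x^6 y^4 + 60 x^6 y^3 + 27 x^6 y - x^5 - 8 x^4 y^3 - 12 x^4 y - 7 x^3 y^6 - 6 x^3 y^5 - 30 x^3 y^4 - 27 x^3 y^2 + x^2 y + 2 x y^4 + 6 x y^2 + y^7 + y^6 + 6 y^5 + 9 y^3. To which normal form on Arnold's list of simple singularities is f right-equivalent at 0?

D_7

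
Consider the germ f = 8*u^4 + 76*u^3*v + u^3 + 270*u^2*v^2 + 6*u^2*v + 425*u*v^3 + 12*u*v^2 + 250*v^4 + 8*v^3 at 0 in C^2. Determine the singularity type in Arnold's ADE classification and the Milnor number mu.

Type E_7, Milnor number mu = 7.

The Hessian of f at 0 has rank 0. Corank 2; j^3 = (u + 2*v)^3 is a perfect cube, so E-series; the 4-jet and mu = 7 give E_7.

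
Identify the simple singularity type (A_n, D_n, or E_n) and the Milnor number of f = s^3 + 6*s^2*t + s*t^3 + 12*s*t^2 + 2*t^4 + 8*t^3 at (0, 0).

Type E_7, Milnor number mu = 7.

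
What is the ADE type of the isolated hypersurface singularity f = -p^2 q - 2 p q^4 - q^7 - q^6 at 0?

D_7

The Hessian of f at 0 has rank 0. Corank 2; j^3 = -p^2*q has shape L^2 M (L != M), so D-series; mu = 7 gives D_7.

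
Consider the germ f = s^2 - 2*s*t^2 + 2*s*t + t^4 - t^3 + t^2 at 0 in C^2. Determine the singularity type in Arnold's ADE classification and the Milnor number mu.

Type A_{2}, Milnor number mu = 2.

The Hessian of f at 0 has rank 1. Corank 1: A-series; mu = 2 gives A_2.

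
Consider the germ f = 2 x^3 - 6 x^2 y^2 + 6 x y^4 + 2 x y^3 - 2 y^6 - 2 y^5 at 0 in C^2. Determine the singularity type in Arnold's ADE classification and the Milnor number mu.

The Hessian of f at 0 has rank 0. Corank 2; j^3 = 2*x^3 is a perfect cube, so E-series; the 4-jet and mu = 7 give E_7.

Type E_{7}, Milnor number mu = 7.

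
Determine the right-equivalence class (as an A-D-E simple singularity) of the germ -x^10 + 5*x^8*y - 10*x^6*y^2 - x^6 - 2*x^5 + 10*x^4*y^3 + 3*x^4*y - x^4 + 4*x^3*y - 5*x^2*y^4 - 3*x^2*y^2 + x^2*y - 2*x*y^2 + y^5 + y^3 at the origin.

The Hessian of f at 0 has rank 0. Corank 2; j^3 = y*(x - y)^2 has shape L^2 M (L != M), so D-series; mu = 6 gives D_6.

D_{6}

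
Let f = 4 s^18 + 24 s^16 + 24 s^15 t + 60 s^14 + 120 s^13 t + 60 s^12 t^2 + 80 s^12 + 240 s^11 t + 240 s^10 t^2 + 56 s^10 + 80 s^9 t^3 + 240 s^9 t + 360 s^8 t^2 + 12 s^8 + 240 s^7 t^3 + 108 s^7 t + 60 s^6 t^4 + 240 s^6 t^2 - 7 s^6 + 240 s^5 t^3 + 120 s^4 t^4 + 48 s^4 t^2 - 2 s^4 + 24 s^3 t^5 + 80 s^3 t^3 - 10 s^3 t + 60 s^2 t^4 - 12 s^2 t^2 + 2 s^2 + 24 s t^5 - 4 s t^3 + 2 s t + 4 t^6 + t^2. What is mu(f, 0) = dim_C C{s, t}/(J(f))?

1

The Hessian of f at 0 has rank 2. Corank 0: nondegenerate Morse point, so A_1.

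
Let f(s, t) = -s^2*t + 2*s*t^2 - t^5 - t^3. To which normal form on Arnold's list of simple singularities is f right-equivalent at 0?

The Hessian of f at 0 has rank 0. Corank 2; j^3 = -t*(s - t)^2 has shape L^2 M (L != M), so D-series; mu = 6 gives D_6.

D6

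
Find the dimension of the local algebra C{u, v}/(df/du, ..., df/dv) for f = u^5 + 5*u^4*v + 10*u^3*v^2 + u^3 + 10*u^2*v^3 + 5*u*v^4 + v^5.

The Hessian of f at 0 is [[0, 0], [0, 0]] with rank 0, so corank 2. A Groebner basis of the Jacobian ideal J(f) in C{u,v} is {v^5, u*v^3 + v^4/4, u^2}; counting standard monomials gives mu = 8. Corank 2; j^3 = u^3 is a perfect cube, so E-series; the 5-jet and mu = 8 give E_8.

8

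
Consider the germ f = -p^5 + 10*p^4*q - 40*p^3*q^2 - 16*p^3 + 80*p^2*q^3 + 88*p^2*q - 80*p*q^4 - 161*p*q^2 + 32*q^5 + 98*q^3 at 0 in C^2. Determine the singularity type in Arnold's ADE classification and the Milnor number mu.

The Hessian of f at 0 has rank 0. Corank 2; j^3 = -(p - 2*q)*(4*p - 7*q)^2 has shape L^2 M (L != M), so D-series; mu = 6 gives D_6.

Type D_{6}, Milnor number mu = 6.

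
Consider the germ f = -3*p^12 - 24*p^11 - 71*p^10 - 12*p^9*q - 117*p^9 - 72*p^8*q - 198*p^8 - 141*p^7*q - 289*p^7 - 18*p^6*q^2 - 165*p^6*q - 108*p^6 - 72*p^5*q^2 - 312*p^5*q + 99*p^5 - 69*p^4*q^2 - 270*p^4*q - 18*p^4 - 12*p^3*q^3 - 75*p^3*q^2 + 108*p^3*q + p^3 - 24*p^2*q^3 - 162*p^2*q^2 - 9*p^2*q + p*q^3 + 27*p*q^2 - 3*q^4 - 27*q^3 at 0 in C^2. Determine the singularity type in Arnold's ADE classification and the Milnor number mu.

The Hessian of f at 0 has rank 0. Corank 2; j^3 = (p - 3*q)^3 is a perfect cube, so E-series; the 4-jet and mu = 7 give E_7.

Type E7, Milnor number mu = 7.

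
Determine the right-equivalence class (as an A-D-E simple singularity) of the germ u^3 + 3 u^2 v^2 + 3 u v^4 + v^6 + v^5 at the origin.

E8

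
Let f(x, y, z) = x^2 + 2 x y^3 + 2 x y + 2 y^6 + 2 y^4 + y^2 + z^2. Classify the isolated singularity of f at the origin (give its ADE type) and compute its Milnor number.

Type A5, Milnor number mu = 5.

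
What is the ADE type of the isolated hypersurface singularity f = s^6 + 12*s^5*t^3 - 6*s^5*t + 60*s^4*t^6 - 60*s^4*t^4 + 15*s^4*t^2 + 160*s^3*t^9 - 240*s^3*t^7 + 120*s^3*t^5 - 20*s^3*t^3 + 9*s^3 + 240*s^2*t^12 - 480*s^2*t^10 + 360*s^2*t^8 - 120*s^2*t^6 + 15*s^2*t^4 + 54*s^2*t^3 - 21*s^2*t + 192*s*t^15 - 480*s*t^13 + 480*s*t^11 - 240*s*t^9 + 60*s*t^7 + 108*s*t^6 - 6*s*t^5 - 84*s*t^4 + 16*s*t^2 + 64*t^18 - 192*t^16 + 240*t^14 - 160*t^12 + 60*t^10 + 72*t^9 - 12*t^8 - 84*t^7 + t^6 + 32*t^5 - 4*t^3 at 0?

D7

The Hessian of f at 0 is [[0, 0], [0, 0]] with rank 0, so corank 2. A Groebner basis of the Jacobian ideal J(f) in C{s,t} is {-3*s^2/2 + 5*s*t/2 + t^4 - t^2, s^3 + 972*s^2 - 1296*s*t - 8*t^3/27 + 432*t^2, s^2*t + 972*s^2 - 1296*s*t - 4*t^3/9 + 432*t^2, 729*s^2 + s*t^2 - 972*s*t - 2*t^3/3 + 324*t^2}; counting standard monomials gives mu = 7. Corank 2; j^3 = (s - t)*(3*s - 2*t)^2 has shape L^2 M (L != M), so D-series; mu = 7 gives D_7.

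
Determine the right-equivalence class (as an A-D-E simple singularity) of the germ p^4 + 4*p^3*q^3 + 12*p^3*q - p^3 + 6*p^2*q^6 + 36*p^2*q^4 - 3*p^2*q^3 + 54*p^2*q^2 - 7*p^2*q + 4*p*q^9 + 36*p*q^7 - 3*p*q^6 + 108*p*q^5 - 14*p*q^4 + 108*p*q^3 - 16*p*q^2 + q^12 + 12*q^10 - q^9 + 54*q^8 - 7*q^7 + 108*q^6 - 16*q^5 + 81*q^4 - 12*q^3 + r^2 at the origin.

The Hessian of f at 0 has rank 1. Corank 2; j^3 = -(p + 2*q)^2*(p + 3*q) has shape L^2 M (L != M), so D-series; mu = 5 gives D_5.

D_{5}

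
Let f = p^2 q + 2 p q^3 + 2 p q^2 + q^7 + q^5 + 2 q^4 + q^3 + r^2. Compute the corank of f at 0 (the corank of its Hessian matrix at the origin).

2

The Hessian at 0 is [[0, 0, 0], [0, 0, 0], [0, 0, 2]] of rank 1; hence corank 2.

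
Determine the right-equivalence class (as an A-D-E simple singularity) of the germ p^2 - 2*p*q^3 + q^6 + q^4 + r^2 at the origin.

A_3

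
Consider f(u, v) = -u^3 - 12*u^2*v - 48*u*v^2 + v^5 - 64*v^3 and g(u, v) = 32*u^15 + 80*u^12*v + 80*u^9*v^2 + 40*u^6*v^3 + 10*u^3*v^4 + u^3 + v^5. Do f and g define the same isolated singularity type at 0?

The Hessian of f at 0 is [[0, 0], [0, 0]] with rank 0, so corank 2. A Groebner basis of the Jacobian ideal J(f) in C{u,v} is {v^4, u^2 + 8*u*v + 16*v^2}; counting standard monomials gives mu = 8. Corank 2; j^3 = -(u + 4*v)^3 is a perfect cube, so E-series; the 5-jet and mu = 8 give E_8. The Hessian of g at 0 is [[0, 0], [0, 0]] with rank 0, so corank 2. A Groebner basis of the Jacobian ideal J(g) in C{u,v} is {v^4, u^2}; counting standard monomials gives mu = 8. Corank 2; j^3 = u^3 is a perfect cube, so E-series; the 5-jet and mu = 8 give E_8. Both have type E_8, hence right-equivalent.

Yes.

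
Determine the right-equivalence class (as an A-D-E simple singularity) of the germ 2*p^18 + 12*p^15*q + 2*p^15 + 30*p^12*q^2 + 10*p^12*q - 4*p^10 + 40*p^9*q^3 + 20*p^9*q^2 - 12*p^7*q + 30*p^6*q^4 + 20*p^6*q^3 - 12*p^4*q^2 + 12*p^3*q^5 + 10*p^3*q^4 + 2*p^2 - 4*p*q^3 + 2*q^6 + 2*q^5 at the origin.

A_4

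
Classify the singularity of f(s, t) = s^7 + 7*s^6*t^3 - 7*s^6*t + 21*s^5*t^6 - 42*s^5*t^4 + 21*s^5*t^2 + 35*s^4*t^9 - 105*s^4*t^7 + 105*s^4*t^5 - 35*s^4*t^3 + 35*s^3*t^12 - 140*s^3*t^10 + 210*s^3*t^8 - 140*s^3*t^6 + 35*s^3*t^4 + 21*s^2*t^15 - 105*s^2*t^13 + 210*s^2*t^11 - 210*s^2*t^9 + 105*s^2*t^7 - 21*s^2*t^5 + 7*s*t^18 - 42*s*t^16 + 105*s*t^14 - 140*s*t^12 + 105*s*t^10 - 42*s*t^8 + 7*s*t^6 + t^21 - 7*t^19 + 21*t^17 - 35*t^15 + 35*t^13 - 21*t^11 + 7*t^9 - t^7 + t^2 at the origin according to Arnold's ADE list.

A_{6}

The Hessian of f at 0 is [[0, 0], [0, 2]] with rank 1, so corank 1. A Groebner basis of the Jacobian ideal J(f) in C{s,t} is {s^6, t}; counting standard monomials gives mu = 6. Corank 1: A-series; mu = 6 gives A_6.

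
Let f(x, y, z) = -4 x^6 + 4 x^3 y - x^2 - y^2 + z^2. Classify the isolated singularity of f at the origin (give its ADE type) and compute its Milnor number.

Type A_1, Milnor number mu = 1.

The Hessian of f at 0 has rank 3. Corank 0: nondegenerate Morse point, so A_1.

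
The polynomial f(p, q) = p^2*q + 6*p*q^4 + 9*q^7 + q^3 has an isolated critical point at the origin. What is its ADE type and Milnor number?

Type D_4, Milnor number mu = 4.

The Hessian of f at 0 is [[0, 0], [0, 0]] with rank 0, so corank 2. A Groebner basis of the Jacobian ideal J(f) in C{p,q} is {q^3, p^2 + 3*q^2, p*q}; counting standard monomials gives mu = 4. Corank 2; j^3 = q*(p^2 + q^2) splits into three distinct lines over C (the quadratic factor has nonzero discriminant), so D_4.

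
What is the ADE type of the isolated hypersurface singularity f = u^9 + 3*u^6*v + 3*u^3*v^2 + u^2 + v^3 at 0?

The Hessian of f at 0 has rank 1. Corank 1: A-series; mu = 2 gives A_2.

A_{2}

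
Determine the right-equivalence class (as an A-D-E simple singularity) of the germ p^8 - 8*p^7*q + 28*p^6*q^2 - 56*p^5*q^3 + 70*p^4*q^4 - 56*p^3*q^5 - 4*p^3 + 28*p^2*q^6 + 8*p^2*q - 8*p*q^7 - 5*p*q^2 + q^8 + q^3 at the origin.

D_9

The Hessian of f at 0 has rank 0. Corank 2; j^3 = -(p - q)*(2*p - q)^2 has shape L^2 M (L != M), so D-series; mu = 9 gives D_9.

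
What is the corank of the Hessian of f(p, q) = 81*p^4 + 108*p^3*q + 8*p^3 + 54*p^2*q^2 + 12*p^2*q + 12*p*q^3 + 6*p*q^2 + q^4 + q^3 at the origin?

2

The Hessian at 0 is [[0, 0], [0, 0]] of rank 0; hence corank 2.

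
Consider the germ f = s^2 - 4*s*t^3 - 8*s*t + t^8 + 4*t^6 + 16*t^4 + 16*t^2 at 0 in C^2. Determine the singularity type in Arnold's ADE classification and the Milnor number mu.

The Hessian of f at 0 is [[2, -8], [-8, 32]] with rank 1, so corank 1. A Groebner basis of the Jacobian ideal J(f) in C{s,t} is {s^3 - 48*s*t^2 + 64*s - 256*t, s^2*t - 8*s*t^2 + 8*s - 32*t, -s/2 + t^3 + 2*t}; counting standard monomials gives mu = 7. Corank 1: A-series; mu = 7 gives A_7.

Type A_{7}, Milnor number mu = 7.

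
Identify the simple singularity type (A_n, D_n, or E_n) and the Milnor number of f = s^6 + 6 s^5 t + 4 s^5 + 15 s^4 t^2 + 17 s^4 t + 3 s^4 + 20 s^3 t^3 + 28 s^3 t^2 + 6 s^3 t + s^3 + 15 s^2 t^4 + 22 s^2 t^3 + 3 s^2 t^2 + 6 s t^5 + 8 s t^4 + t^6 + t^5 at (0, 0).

Type E_{8}, Milnor number mu = 8.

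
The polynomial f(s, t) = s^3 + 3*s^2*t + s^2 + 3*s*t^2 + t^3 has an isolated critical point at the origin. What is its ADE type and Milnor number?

The Hessian of f at 0 has rank 1. Corank 1: A-series; mu = 2 gives A_2.

Type A_2, Milnor number mu = 2.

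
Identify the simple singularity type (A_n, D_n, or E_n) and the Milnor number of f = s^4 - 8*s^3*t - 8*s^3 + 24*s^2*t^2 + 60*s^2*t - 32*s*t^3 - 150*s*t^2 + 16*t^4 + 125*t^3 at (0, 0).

The Hessian of f at 0 is [[0, 0], [0, 0]] with rank 0, so corank 2. A Groebner basis of the Jacobian ideal J(f) in C{s,t} is {t^4, s*t^2 - 7*t^3/3, s^2 - 5*s*t + 25*t^2/4}; counting standard monomials gives mu = 6. Corank 2; j^3 = -(2*s - 5*t)^3 is a perfect cube, so E-series; the 4-jet and mu = 6 give E_6.

Type E6, Milnor number mu = 6.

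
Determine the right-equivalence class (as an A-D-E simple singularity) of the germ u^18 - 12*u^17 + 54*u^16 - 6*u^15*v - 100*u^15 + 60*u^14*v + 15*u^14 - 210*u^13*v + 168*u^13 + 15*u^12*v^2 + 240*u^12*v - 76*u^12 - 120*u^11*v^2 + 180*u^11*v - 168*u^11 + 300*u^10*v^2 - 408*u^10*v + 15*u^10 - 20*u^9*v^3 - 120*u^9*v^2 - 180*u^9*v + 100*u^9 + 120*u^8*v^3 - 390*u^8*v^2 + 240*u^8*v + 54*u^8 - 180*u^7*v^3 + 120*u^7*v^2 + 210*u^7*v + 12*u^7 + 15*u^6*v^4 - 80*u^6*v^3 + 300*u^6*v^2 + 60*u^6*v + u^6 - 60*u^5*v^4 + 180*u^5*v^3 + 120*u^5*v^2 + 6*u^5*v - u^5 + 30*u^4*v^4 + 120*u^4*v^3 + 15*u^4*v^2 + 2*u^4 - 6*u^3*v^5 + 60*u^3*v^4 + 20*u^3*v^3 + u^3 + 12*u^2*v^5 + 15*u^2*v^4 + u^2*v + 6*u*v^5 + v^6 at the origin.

D_7

The Hessian of f at 0 has rank 0. Corank 2; j^3 = u^2*(u + v) has shape L^2 M (L != M), so D-series; mu = 7 gives D_7.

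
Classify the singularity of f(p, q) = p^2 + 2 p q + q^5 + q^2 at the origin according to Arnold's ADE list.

A_4

The Hessian of f at 0 has rank 1. Corank 1: A-series; mu = 4 gives A_4.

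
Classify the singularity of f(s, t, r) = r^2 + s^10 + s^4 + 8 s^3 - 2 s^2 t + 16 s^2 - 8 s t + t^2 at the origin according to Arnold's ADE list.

A9

The Hessian of f at 0 is [[32, -8, 0], [-8, 2, 0], [0, 0, 2]] with rank 2, so corank 1. A Groebner basis of the Jacobian ideal J(f) in C{s,t,r} is {s*t^4 + 160*s*t^3 + 3840*s*t^2 + 28672*s*t + 65536*s - 16*t^4 - 640*t^3 - 6144*t^2 - 16384*t, 1920*s*t^3 + 55296*s*t^2 + 442368*s*t + 1048576*s + t^5 - 160*t^4 - 8960*t^3 - 94208*t^2 - 262144*t, s^2 + 4*s - t, r}; counting standard monomials gives mu = 9. Corank 1: A-series; mu = 9 gives A_9.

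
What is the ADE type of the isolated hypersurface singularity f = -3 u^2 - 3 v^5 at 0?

A4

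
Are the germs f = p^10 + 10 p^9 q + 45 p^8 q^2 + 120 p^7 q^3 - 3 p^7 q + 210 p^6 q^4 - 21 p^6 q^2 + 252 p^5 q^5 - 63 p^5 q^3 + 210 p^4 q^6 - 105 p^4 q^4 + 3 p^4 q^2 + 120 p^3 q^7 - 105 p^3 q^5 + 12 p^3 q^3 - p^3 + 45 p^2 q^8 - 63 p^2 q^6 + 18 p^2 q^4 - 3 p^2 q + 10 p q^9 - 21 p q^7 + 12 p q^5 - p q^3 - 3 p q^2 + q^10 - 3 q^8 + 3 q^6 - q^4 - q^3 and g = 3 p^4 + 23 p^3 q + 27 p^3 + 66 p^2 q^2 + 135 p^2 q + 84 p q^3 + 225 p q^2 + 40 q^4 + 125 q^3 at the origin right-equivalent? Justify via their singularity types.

The Hessian of f at 0 has rank 0. Corank 2; j^3 = -(p + q)^3 is a perfect cube, so E-series; the 4-jet and mu = 7 give E_7. The Hessian of g at 0 has rank 0. Corank 2; j^3 = (3*p + 5*q)^3 is a perfect cube, so E-series; the 4-jet and mu = 7 give E_7. Both have type E_7, hence right-equivalent.

Yes.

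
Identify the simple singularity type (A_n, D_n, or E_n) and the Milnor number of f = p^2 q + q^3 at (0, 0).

Type D4, Milnor number mu = 4.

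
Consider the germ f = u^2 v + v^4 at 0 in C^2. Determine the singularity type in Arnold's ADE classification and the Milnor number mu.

Type D_5, Milnor number mu = 5.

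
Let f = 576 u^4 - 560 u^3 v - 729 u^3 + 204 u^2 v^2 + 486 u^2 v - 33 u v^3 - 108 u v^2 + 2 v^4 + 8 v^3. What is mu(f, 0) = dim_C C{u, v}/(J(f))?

7

The Hessian of f at 0 has rank 0. Corank 2; j^3 = -(9*u - 2*v)^3 is a perfect cube, so E-series; the 4-jet and mu = 7 give E_7.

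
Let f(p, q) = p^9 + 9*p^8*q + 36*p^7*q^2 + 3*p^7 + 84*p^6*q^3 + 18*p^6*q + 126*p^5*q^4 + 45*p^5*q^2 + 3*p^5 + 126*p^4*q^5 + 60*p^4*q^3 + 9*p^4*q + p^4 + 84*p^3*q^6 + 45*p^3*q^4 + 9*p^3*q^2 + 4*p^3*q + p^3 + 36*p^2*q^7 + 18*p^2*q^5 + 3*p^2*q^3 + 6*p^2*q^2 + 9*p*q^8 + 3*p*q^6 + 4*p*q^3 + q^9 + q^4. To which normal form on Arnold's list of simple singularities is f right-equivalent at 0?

E_{6}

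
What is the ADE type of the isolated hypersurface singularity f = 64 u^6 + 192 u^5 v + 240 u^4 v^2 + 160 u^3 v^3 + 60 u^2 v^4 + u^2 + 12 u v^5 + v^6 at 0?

A_5

The Hessian of f at 0 has rank 1. Corank 1: A-series; mu = 5 gives A_5.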